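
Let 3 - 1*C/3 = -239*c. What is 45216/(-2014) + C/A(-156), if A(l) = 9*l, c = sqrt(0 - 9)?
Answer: -3527855/157092 - 239*I/156 ≈ -22.457 - 1.5321*I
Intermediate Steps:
c = 3*I (c = sqrt(-9) = 3*I ≈ 3.0*I)
C = 9 + 2151*I (C = 9 - (-717)*3*I = 9 - (-2151)*I = 9 + 2151*I ≈ 9.0 + 2151.0*I)
45216/(-2014) + C/A(-156) = 45216/(-2014) + (9 + 2151*I)/((9*(-156))) = 45216*(-1/2014) + (9 + 2151*I)/(-1404) = -22608/1007 + (9 + 2151*I)*(-1/1404) = -22608/1007 + (-1/156 - 239*I/156) = -3527855/157092 - 239*I/156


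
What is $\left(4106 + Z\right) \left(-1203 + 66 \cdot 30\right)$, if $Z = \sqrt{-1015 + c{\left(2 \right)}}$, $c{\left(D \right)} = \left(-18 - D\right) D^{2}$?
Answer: $3190362 + 777 i \sqrt{1095} \approx 3.1904 \cdot 10^{6} + 25712.0 i$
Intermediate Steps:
$c{\left(D \right)} = D^{2} \left(-18 - D\right)$
$Z = i \sqrt{1095}$ ($Z = \sqrt{-1015 + 2^{2} \left(-18 - 2\right)} = \sqrt{-1015 + 4 \left(-18 - 2\right)} = \sqrt{-1015 + 4 \left(-20\right)} = \sqrt{-1015 - 80} = \sqrt{-1095} = i \sqrt{1095} \approx 33.091 i$)
$\left(4106 + Z\right) \left(-1203 + 66 \cdot 30\right) = \left(4106 + i \sqrt{1095}\right) \left(-1203 + 66 \cdot 30\right) = \left(4106 + i \sqrt{1095}\right) \left(-1203 + 1980\right) = \left(4106 + i \sqrt{1095}\right) 777 = 3190362 + 777 i \sqrt{1095}$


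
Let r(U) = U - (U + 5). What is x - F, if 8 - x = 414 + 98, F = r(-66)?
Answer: -499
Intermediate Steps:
r(U) = -5 (r(U) = U - (5 + U) = U + (-5 - U) = -5)
F = -5
x = -504 (x = 8 - (414 + 98) = 8 - 1*512 = 8 - 512 = -504)
x - F = -504 - 1*(-5) = -504 + 5 = -499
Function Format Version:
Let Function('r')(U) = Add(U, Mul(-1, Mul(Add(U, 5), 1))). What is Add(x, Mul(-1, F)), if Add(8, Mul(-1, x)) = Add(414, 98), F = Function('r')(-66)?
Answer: -499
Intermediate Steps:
Function('r')(U) = -5 (Function('r')(U) = Add(U, Mul(-1, Mul(Add(5, U), 1))) = Add(U, Mul(-1, Add(5, U))) = Add(U, Add(-5, Mul(-1, U))) = -5)
F = -5
x = -504 (x = Add(8, Mul(-1, Add(414, 98))) = Add(8, Mul(-1, 512)) = Add(8, -512) = -504)
Add(x, Mul(-1, F)) = Add(-504, Mul(-1, -5)) = Add(-504, 5) = -499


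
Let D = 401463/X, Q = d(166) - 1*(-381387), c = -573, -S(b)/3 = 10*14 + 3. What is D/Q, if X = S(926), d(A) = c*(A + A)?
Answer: -14869/3037177 ≈ -0.0048957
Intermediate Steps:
S(b) = -429 (S(b) = -3*(10*14 + 3) = -3*(140 + 3) = -3*143 = -429)
d(A) = -1146*A (d(A) = -573*(A + A) = -1146*A)
X = -429
Q = 191151 (Q = -1146*166 - 1*(-381387) = -190236 + 381387 = 191151)
D = -133821/143 (D = 401463/(-429) = 401463*(-1/429) = -133821/143 ≈ -935.81)
D/Q = -133821/143/191151 = -133821/143*1/191151 = -14869/3037177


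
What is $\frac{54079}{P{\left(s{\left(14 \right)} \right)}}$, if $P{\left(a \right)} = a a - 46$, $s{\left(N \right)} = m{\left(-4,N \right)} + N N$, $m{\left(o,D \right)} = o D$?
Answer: $\frac{54079}{19554} \approx 2.7656$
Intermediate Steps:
$m{\left(o,D \right)} = D o$
$s{\left(N \right)} = N^{2} - 4 N$ ($s{\left(N \right)} = N \left(-4\right) + N N = - 4 N + N^{2} = N^{2} - 4 N$)
$P{\left(a \right)} = -46 + a^{2}$ ($P{\left(a \right)} = a^{2} - 46 = -46 + a^{2}$)
$\frac{54079}{P{\left(s{\left(14 \right)} \right)}} = \frac{54079}{-46 + \left(14 \left(-4 + 14\right)\right)^{2}} = \frac{54079}{-46 + \left(14 \cdot 10\right)^{2}} = \frac{54079}{-46 + 140^{2}} = \frac{54079}{-46 + 19600} = \frac{54079}{19554}$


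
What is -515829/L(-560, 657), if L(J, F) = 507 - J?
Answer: -515829/1067 ≈ -483.44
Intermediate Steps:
-515829/L(-560, 657) = -515829/(507 - 1*(-560)) = -515829/(507 + 560) = -515829/1067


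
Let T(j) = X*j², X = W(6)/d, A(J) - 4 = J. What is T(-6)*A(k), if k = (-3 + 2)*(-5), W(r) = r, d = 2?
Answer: 972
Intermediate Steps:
k = 5 (k = -1*(-5) = 5)
A(J) = 4 + J
X = 3 (X = 6/2 = 6*(½) = 3)
T(j) = 3*j²
T(-6)*A(k) = (3*(-6)²)*(4 + 5) = (3*36)*9 = 108*9 = 972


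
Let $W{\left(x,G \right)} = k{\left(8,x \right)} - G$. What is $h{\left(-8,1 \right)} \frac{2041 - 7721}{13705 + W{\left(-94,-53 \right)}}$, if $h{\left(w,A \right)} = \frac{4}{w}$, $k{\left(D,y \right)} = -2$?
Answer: $\frac{710}{3439} \approx 0.20646$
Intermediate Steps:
$W{\left(x,G \right)} = -2 - G$
$h{\left(-8,1 \right)} \frac{2041 - 7721}{13705 + W{\left(-94,-53 \right)}} = \frac{4}{-8} \frac{2041 - 7721}{13705 - -51} = 4 \left(- \frac{1}{8}\right) \left(- \frac{5680}{13705 + \left(-2 + 53\right)}\right) = - \frac{\left(-5680\right) \frac{1}{13705 + 51}}{2} = - \frac{\left(-5680\right) \frac{1}{13756}}{2} = \left(- \frac{1}{2}\right) \left(- \frac{1420}{3439}\right) = \frac{710}{3439}$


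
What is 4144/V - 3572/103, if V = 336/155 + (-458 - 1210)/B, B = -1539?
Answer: 8254003256/6657611 ≈ 1239.8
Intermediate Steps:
V = 258548/79515 (V = 336/155 + (-458 - 1210)/(-1539) = 336*(1/155) - 1668*(-1/1539) = 336/155 + 556/513 = 258548/79515 ≈ 3.2516)
4144/V - 3572/103 = 4144/(258548/79515) - 3572/103 = 4144*(79515/258548) - 3572*1/103 = 82377540/64637 - 3572/103 = 8254003256/6657611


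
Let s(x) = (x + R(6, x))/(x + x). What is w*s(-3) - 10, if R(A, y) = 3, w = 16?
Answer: -10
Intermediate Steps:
s(x) = (3 + x)/(2*x) (s(x) = (x + 3)/(x + x) = (3 + x)/((2*x)) = (3 + x)*(1/(2*x)) = (3 + x)/(2*x))
w*s(-3) - 10 = 16*((½)*(3 - 3)/(-3)) - 10 = 16*((½)*(-⅓)*0) - 10 = 16*0 - 10 = 0 - 10 = -10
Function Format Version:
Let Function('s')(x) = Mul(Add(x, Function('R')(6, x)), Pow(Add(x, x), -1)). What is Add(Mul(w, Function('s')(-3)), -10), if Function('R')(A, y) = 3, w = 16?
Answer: -10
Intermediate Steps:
Function('s')(x) = Mul(Rational(1, 2), Pow(x, -1), Add(3, x)) (Function('s')(x) = Mul(Add(x, 3), Pow(Add(x, x), -1)) = Mul(Add(3, x), Pow(Mul(2, x), -1)) = Mul(Add(3, x), Mul(Rational(1, 2), Pow(x, -1))) = Mul(Rational(1, 2), Pow(x, -1), Add(3, x)))
Add(Mul(w, Function('s')(-3)), -10) = Add(Mul(16, Mul(Rational(1, 2), Pow(-3, -1), Add(3, -3))), -10) = Add(Mul(16, Mul(Rational(1, 2), Rational(-1, 3), 0)), -10) = Add(Mul(16, 0), -10) = Add(0, -10) = -10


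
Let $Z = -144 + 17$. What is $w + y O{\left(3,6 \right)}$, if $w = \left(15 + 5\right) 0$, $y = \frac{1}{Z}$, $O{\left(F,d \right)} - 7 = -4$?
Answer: $- \frac{3}{127} \approx -0.023622$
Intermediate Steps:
$O{\left(F,d \right)} = 3$ ($O{\left(F,d \right)} = 7 - 4 = 3$)
$Z = -127$
$y = - \frac{1}{127}$ ($y = \frac{1}{-127} = - \frac{1}{127} \approx -0.007874$)
$w = 0$ ($w = 20 \cdot 0 = 0$)
$w + y O{\left(3,6 \right)} = 0 - \frac{3}{127} = - \frac{3}{127}$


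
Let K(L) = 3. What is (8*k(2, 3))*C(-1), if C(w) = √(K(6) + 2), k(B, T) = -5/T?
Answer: -40*√5/3 ≈ -29.814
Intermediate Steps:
C(w) = √5 (C(w) = √(3 + 2) = √5)
(8*k(2, 3))*C(-1) = (8*(-5/3))*√5 = -40*√5/3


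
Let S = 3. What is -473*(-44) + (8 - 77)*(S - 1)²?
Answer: 20536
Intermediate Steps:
-473*(-44) + (8 - 77)*(S - 1)² = -473*(-44) + (8 - 77)*(3 - 1)² = 20812 - 69*2² = 20812 - 69*4 = 20812 - 276 = 20536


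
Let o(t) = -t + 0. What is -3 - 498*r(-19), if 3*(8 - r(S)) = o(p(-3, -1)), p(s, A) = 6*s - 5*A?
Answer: -1829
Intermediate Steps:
p(s, A) = -5*A + 6*s
o(t) = -t
r(S) = 11/3 (r(S) = 8 - (-1)*(-5*(-1) + 6*(-3))/3 = 8 - (-1)*(5 - 18)/3 = 8 - (-1)*(-13)/3 = 8 - ⅓*13 = 8 - 13/3 = 11/3)
-3 - 498*r(-19) = -3 - 498*11/3 = -3 - 1826 = -1829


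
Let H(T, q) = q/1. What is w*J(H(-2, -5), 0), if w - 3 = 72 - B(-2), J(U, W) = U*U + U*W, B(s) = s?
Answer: 1925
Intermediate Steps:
H(T, q) = q (H(T, q) = q*1 = q)
J(U, W) = U² + U*W
w = 77 (w = 3 + (72 - 1*(-2)) = 3 + (72 + 2) = 3 + 74 = 77)
w*J(H(-2, -5), 0) = 77*(-5*(-5 + 0)) = 77*(-5*(-5)) = 77*25 = 1925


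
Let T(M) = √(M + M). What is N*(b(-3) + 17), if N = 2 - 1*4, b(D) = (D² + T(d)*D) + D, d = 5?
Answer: -46 + 6*√10 ≈ -27.026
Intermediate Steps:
T(M) = √2*√M (T(M) = √(2*M) = √2*√M)
b(D) = D + D² + D*√10 (b(D) = (D² + (√2*√5)*D) + D = (D² + √10*D) + D = (D² + D*√10) + D = D + D² + D*√10)
N = -2 (N = 2 - 4 = -2)
N*(b(-3) + 17) = -2*(-3*(1 - 3 + √10) + 17) = -2*(-3*(-2 + √10) + 17) = -2*((6 - 3*√10) + 17) = -2*(23 - 3*√10) = -46 + 6*√10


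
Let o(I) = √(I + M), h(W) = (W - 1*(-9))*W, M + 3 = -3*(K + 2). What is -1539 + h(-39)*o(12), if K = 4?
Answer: -1539 + 3510*I ≈ -1539.0 + 3510.0*I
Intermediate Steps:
M = -21 (M = -3 - 3*(4 + 2) = -3 - 3*6 = -3 - 18 = -21)
h(W) = W*(9 + W) (h(W) = (W + 9)*W = (9 + W)*W = W*(9 + W))
o(I) = √(-21 + I) (o(I) = √(I - 21) = √(-21 + I))
-1539 + h(-39)*o(12) = -1539 + (-39*(9 - 39))*√(-21 + 12) = -1539 + (-39*(-30))*√(-9) = -1539 + 1170*(3*I) = -1539 + 3510*I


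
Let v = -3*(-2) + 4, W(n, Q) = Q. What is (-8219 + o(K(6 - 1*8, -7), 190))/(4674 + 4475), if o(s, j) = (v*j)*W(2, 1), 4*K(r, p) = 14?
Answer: -6319/9149 ≈ -0.69068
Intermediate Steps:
K(r, p) = 7/2 (K(r, p) = (¼)*14 = 7/2)
v = 10 (v = 6 + 4 = 10)
o(s, j) = 10*j (o(s, j) = (10*j)*1 = 10*j)
(-8219 + o(K(6 - 1*8, -7), 190))/(4674 + 4475) = (-8219 + 10*190)/(4674 + 4475) = (-8219 + 1900)/9149 = -6319*1/9149 = -6319/9149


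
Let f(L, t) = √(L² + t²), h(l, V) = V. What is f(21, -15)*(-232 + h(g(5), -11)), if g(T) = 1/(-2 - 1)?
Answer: -729*√74 ≈ -6271.1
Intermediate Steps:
g(T) = -⅓ (g(T) = 1/(-3) = -⅓)
f(21, -15)*(-232 + h(g(5), -11)) = √(21² + (-15)²)*(-232 - 11) = √(441 + 225)*(-243) = √666*(-243) = (3*√74)*(-243) = -729*√74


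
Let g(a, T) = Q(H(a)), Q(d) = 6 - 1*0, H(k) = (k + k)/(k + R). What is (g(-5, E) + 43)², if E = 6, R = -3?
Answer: 2401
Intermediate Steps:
H(k) = 2*k/(-3 + k) (H(k) = (k + k)/(k - 3) = (2*k)/(-3 + k) = 2*k/(-3 + k))
Q(d) = 6 (Q(d) = 6 + 0 = 6)
g(a, T) = 6
(g(-5, E) + 43)² = (6 + 43)² = 49² = 2401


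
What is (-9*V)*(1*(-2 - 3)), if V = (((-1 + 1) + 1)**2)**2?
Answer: 45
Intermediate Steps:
V = 1 (V = ((0 + 1)**2)**2 = (1**2)**2 = 1**2 = 1)
(-9*V)*(1*(-2 - 3)) = (-9*1)*(1*(-2 - 3)) = -9*(-5) = 45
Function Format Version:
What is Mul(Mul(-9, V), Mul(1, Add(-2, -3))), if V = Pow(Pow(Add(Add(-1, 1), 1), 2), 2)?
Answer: 45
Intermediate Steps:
V = 1 (V = Pow(Pow(Add(0, 1), 2), 2) = Pow(Pow(1, 2), 2) = Pow(1, 2) = 1)
Mul(Mul(-9, V), Mul(1, Add(-2, -3))) = Mul(Mul(-9, 1), Mul(1, Add(-2, -3))) = Mul(-9, Mul(1, -5)) = Mul(-9, -5) = 45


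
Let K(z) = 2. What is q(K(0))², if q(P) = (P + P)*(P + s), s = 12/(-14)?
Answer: 1024/49 ≈ 20.898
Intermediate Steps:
s = -6/7 (s = 12*(-1/14) = -6/7 ≈ -0.85714)
q(P) = 2*P*(-6/7 + P) (q(P) = (P + P)*(P - 6/7) = (2*P)*(-6/7 + P) = 2*P*(-6/7 + P))
q(K(0))² = ((2/7)*2*(-6 + 7*2))² = ((2/7)*2*(-6 + 14))² = ((2/7)*2*8)² = (32/7)² = 1024/49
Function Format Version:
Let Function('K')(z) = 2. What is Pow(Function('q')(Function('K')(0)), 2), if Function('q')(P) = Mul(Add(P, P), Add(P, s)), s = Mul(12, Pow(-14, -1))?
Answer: Rational(1024, 49) ≈ 20.898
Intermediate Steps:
s = Rational(-6, 7) (s = Mul(12, Rational(-1, 14)) = Rational(-6, 7) ≈ -0.85714)
Function('q')(P) = Mul(2, P, Add(Rational(-6, 7), P)) (Function('q')(P) = Mul(Add(P, P), Add(P, Rational(-6, 7))) = Mul(Mul(2, P), Add(Rational(-6, 7), P)) = Mul(2, P, Add(Rational(-6, 7), P)))
Pow(Function('q')(Function('K')(0)), 2) = Pow(Mul(Rational(2, 7), 2, Add(-6, Mul(7, 2))), 2) = Pow(Mul(Rational(2, 7), 2, Add(-6, 14)), 2) = Pow(Mul(Rational(2, 7), 2, 8), 2) = Pow(Rational(32, 7), 2) = Rational(1024, 49)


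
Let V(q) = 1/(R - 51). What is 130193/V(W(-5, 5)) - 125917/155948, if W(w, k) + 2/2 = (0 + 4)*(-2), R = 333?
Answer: 5725541179931/155948 ≈ 3.6714e+7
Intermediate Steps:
W(w, k) = -9 (W(w, k) = -1 + (0 + 4)*(-2) = -1 + 4*(-2) = -1 - 8 = -9)
V(q) = 1/282 (V(q) = 1/(333 - 51) = 1/282)
130193/V(W(-5, 5)) - 125917/155948 = 130193/(1/282) - 125917/155948 = 130193*282 - 125917*1/155948 = 36714426 - 125917/155948 = 5725541179931/155948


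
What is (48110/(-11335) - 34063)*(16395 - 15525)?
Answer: -67190485410/2267 ≈ -2.9638e+7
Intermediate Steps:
(48110/(-11335) - 34063)*(16395 - 15525) = (48110*(-1/11335) - 34063)*870 = (-9622/2267 - 34063)*870 = -77230443/2267*870 = -67190485410/2267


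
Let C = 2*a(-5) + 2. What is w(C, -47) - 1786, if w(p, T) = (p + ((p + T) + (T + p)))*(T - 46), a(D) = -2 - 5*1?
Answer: 10304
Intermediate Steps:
a(D) = -7 (a(D) = -2 - 5 = -7)
C = -12 (C = 2*(-7) + 2 = -14 + 2 = -12)
w(p, T) = (-46 + T)*(2*T + 3*p) (w(p, T) = (p + ((T + p) + (T + p)))*(-46 + T) = (p + (2*T + 2*p))*(-46 + T) = (2*T + 3*p)*(-46 + T) = (-46 + T)*(2*T + 3*p))
w(C, -47) - 1786 = (-138*(-12) - 92*(-47) + 2*(-47)² + 3*(-47)*(-12)) - 1786 = (1656 + 4324 + 2*2209 + 1692) - 1786 = (1656 + 4324 + 4418 + 1692) - 1786 = 12090 - 1786 = 10304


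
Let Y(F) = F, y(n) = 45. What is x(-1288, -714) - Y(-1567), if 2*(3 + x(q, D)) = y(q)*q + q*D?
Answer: 432400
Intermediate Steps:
x(q, D) = -3 + 45*q/2 + D*q/2 (x(q, D) = -3 + (45*q + q*D)/2 = -3 + (45*q + D*q)/2 = -3 + (45*q/2 + D*q/2) = -3 + 45*q/2 + D*q/2)
x(-1288, -714) - Y(-1567) = (-3 + (45/2)*(-1288) + (½)*(-714)*(-1288)) - 1*(-1567) = (-3 - 28980 + 459816) + 1567 = 430833 + 1567 = 432400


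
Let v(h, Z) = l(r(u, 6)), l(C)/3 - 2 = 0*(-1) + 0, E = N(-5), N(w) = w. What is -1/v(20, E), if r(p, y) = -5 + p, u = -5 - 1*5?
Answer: -⅙ ≈ -0.16667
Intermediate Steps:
u = -10 (u = -5 - 5 = -10)
E = -5
l(C) = 6 (l(C) = 6 + 3*(0*(-1) + 0) = 6 + 3*(0 + 0) = 6 + 3*0 = 6 + 0 = 6)
v(h, Z) = 6
-1/v(20, E) = -1/6 = (⅙)*(-1) = -⅙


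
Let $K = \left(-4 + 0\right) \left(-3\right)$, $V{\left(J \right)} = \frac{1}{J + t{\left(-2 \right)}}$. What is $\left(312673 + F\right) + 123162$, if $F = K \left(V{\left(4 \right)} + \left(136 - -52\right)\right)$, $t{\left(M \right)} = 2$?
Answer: $438093$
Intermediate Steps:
$V{\left(J \right)} = \frac{1}{2 + J}$ ($V{\left(J \right)} = \frac{1}{J + 2} = \frac{1}{2 + J}$)
$K = 12$ ($K = \left(-4\right) \left(-3\right) = 12$)
$F = 2258$ ($F = 12 \left(\frac{1}{2 + 4} + \left(136 - -52\right)\right) = 12 \left(\frac{1}{6} + \left(136 + 52\right)\right) = 12 \left(\frac{1}{6} + 188\right) = 12 \cdot \frac{1129}{6} = 2258$)
$\left(312673 + F\right) + 123162 = \left(312673 + 2258\right) + 123162 = 314931 + 123162 = 438093$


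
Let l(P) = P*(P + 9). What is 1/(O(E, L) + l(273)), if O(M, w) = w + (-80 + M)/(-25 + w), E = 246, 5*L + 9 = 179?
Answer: 9/693346 ≈ 1.2981e-5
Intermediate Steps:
L = 34 (L = -9/5 + (⅕)*179 = -9/5 + 179/5 = 34)
l(P) = P*(9 + P)
O(M, w) = w + (-80 + M)/(-25 + w)
1/(O(E, L) + l(273)) = 1/((-80 + 246 + 34² - 25*34)/(-25 + 34) + 273*(9 + 273)) = 1/((-80 + 246 + 1156 - 850)/9 + 273*282) = 1/((⅑)*472 + 76986) = 1/(472/9 + 76986) = 1/(693346/9) = 9/693346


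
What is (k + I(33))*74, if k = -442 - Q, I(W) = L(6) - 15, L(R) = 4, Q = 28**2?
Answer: -91538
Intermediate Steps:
Q = 784
I(W) = -11 (I(W) = 4 - 15 = -11)
k = -1226 (k = -442 - 1*784 = -442 - 784 = -1226)
(k + I(33))*74 = (-1226 - 11)*74 = -1237*74 = -91538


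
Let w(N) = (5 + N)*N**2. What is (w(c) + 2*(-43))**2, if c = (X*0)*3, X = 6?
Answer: 7396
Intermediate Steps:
c = 0 (c = (6*0)*3 = 0*3 = 0)
w(N) = N**2*(5 + N)
(w(c) + 2*(-43))**2 = (0**2*(5 + 0) + 2*(-43))**2 = (0*5 - 86)**2 = (0 - 86)**2 = (-86)**2 = 7396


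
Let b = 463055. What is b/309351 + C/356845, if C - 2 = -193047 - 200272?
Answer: 43565854208/110390357595 ≈ 0.39465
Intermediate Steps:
C = -393317 (C = 2 + (-193047 - 200272) = 2 - 393319 = -393317)
b/309351 + C/356845 = 463055/309351 - 393317/356845 = 43565854208/110390357595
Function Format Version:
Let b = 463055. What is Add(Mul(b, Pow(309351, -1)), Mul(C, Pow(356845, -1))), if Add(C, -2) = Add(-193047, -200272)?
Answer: Rational(43565854208, 110390357595) ≈ 0.39465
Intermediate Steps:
C = -393317 (C = Add(2, Add(-193047, -200272)) = Add(2, -393319) = -393317)
Add(Mul(b, Pow(309351, -1)), Mul(C, Pow(356845, -1))) = Add(Mul(463055, Pow(309351, -1)), Mul(-393317, Pow(356845, -1))) = Add(Mul(463055, Rational(1, 309351)), Mul(-393317, Rational(1, 356845))) = Add(Rational(463055, 309351), Rational(-393317, 356845)) = Rational(43565854208, 110390357595)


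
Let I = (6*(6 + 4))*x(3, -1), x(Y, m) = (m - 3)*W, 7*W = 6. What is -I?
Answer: 1440/7 ≈ 205.71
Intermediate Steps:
W = 6/7 (W = (⅐)*6 = 6/7 ≈ 0.85714)
x(Y, m) = -18/7 + 6*m/7 (x(Y, m) = (m - 3)*(6/7) = (-3 + m)*(6/7) = -18/7 + 6*m/7)
I = -1440/7 (I = (6*(6 + 4))*(-18/7 + (6/7)*(-1)) = (6*10)*(-18/7 - 6/7) = 60*(-24/7) = -1440/7 ≈ -205.71)
-I = -1*(-1440/7) = 1440/7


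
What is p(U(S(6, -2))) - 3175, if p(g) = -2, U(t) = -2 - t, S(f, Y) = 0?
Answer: -3177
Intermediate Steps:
p(U(S(6, -2))) - 3175 = -2 - 3175 = -3177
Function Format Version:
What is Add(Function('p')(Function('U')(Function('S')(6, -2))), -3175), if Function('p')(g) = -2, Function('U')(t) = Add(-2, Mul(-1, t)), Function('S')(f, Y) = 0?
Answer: -3177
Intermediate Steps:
Add(Function('p')(Function('U')(Function('S')(6, -2))), -3175) = Add(-2, -3175) = -3177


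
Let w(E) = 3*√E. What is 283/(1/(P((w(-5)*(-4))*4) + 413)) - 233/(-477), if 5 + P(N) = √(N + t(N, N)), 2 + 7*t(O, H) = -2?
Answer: 55076561/477 + 566*√(-7 - 588*I*√5)/7 ≈ 1.1753e+5 - 2078.7*I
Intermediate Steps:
t(O, H) = -4/7 (t(O, H) = -2/7 + (⅐)*(-2) = -2/7 - 2/7 = -4/7)
P(N) = -5 + √(-4/7 + N) (P(N) = -5 + √(N - 4/7) = -5 + √(-4/7 + N))
283/(1/(P((w(-5)*(-4))*4) + 413)) - 233/(-477) = 283/(1/((-5 + √(-28 + 49*(((3*√(-5))*(-4))*4))/7) + 413)) - 233/(-477) = 283/(1/((-5 + √(-28 + 49*(((3*(I*√5))*(-4))*4))/7) + 413)) - 233*(-1/477) = 283/(1/((-5 + √(-28 + 49*(((3*I*√5)*(-4))*4))/7) + 413)) + 233/477 = 283/(1/((-5 + √(-28 + 49*(-12*I*√5*4))/7) + 413)) + 233/477 = 283/(1/((-5 + √(-28 + 49*(-48*I*√5))/7) + 413)) + 233/477 = 283/(1/((-5 + √(-28 - 2352*I*√5)/7) + 413)) + 233/477 = 283/(1/(408 + √(-28 - 2352*I*√5)/7)) + 233/477 = 283*(408 + √(-28 - 2352*I*√5)/7) + 233/477 = (115464 + 283*√(-28 - 2352*I*√5)/7) + 233/477 = 55076561/477 + 283*√(-28 - 2352*I*√5)/7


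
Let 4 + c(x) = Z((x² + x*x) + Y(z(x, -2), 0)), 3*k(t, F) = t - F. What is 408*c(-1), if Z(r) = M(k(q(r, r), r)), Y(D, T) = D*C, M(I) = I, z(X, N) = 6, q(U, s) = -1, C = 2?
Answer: -3672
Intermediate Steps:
k(t, F) = -F/3 + t/3 (k(t, F) = (t - F)/3 = -F/3 + t/3)
Y(D, T) = 2*D (Y(D, T) = D*2 = 2*D)
Z(r) = -⅓ - r/3 (Z(r) = -r/3 + (⅓)*(-1) = -r/3 - ⅓ = -⅓ - r/3)
c(x) = -25/3 - 2*x²/3 (c(x) = -4 + (-⅓ - ((x² + x*x) + 2*6)/3) = -4 + (-⅓ - ((x² + x²) + 12)/3) = -4 + (-⅓ - (2*x² + 12)/3) = -4 + (-⅓ - (12 + 2*x²)/3) = -4 + (-⅓ + (-4 - 2*x²/3)) = -4 + (-13/3 - 2*x²/3) = -25/3 - 2*x²/3)
408*c(-1) = 408*(-25/3 - ⅔*(-1)²) = 408*(-25/3 - ⅔*1) = 408*(-25/3 - ⅔) = 408*(-9) = -3672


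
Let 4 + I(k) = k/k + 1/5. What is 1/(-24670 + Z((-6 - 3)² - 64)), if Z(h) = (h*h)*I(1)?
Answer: -5/127396 ≈ -3.9248e-5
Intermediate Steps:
I(k) = -14/5 (I(k) = -4 + (k/k + 1/5) = -4 + (1 + 1*(⅕)) = -4 + (1 + ⅕) = -4 + 6/5 = -14/5)
Z(h) = -14*h²/5 (Z(h) = (h*h)*(-14/5) = h²*(-14/5) = -14*h²/5)
1/(-24670 + Z((-6 - 3)² - 64)) = 1/(-24670 - 14*((-6 - 3)² - 64)²/5) = 1/(-24670 - 14*((-9)² - 64)²/5) = 1/(-24670 - 14*(81 - 64)²/5) = 1/(-24670 - 14/5*17²) = 1/(-24670 - 14/5*289) = 1/(-24670 - 4046/5) = 1/(-127396/5) = -5/127396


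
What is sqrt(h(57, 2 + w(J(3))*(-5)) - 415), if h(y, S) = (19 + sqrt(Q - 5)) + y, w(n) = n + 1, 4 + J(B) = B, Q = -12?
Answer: sqrt(-339 + I*sqrt(17)) ≈ 0.112 + 18.412*I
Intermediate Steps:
J(B) = -4 + B
w(n) = 1 + n
h(y, S) = 19 + y + I*sqrt(17) (h(y, S) = (19 + sqrt(-12 - 5)) + y = (19 + sqrt(-17)) + y = (19 + I*sqrt(17)) + y = 19 + y + I*sqrt(17))
sqrt(h(57, 2 + w(J(3))*(-5)) - 415) = sqrt((19 + 57 + I*sqrt(17)) - 415) = sqrt((76 + I*sqrt(17)) - 415) = sqrt(-339 + I*sqrt(17))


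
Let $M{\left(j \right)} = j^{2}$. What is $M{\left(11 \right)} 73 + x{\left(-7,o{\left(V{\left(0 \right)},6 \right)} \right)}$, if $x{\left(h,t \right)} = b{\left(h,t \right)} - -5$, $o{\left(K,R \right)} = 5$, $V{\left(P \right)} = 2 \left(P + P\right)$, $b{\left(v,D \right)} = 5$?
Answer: $8843$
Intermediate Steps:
$V{\left(P \right)} = 4 P$ ($V{\left(P \right)} = 2 \cdot 2 P = 4 P$)
$x{\left(h,t \right)} = 10$ ($x{\left(h,t \right)} = 5 - -5 = 5 + 5 = 10$)
$M{\left(11 \right)} 73 + x{\left(-7,o{\left(V{\left(0 \right)},6 \right)} \right)} = 11^{2} \cdot 73 + 10 = 121 \cdot 73 + 10 = 8833 + 10 = 8843$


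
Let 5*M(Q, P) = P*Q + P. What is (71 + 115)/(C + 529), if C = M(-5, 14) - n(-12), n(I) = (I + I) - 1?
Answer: 465/1357 ≈ 0.34267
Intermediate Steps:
n(I) = -1 + 2*I (n(I) = 2*I - 1 = -1 + 2*I)
M(Q, P) = P/5 + P*Q/5 (M(Q, P) = (P*Q + P)/5 = (P + P*Q)/5 = P/5 + P*Q/5)
C = 69/5 (C = (1/5)*14*(1 - 5) - (-1 + 2*(-12)) = (1/5)*14*(-4) - (-1 - 24) = -56/5 - 1*(-25) = -56/5 + 25 = 69/5 ≈ 13.800)
(71 + 115)/(C + 529) = (71 + 115)/(69/5 + 529) = 186/(2714/5) = (5/2714)*186 = 465/1357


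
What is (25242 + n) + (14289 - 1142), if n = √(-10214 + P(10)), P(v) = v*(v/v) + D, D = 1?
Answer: 38389 + I*√10203 ≈ 38389.0 + 101.01*I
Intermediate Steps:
P(v) = 1 + v (P(v) = v*(v/v) + 1 = v*1 + 1 = v + 1 = 1 + v)
n = I*√10203 (n = √(-10214 + (1 + 10)) = √(-10214 + 11) = √(-10203) = I*√10203 ≈ 101.01*I)
(25242 + n) + (14289 - 1142) = (25242 + I*√10203) + (14289 - 1142) = (25242 + I*√10203) + 13147 = 38389 + I*√10203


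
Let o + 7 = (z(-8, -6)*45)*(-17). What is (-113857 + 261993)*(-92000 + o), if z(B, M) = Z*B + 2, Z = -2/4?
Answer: -14309493192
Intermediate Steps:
Z = -½ (Z = -2*¼ = -½ ≈ -0.50000)
z(B, M) = 2 - B/2 (z(B, M) = -B/2 + 2 = 2 - B/2)
o = -4597 (o = -7 + ((2 - ½*(-8))*45)*(-17) = -7 + ((2 + 4)*45)*(-17) = -7 + (6*45)*(-17) = -7 + 270*(-17) = -7 - 4590 = -4597)
(-113857 + 261993)*(-92000 + o) = (-113857 + 261993)*(-92000 - 4597) = 148136*(-96597) = -14309493192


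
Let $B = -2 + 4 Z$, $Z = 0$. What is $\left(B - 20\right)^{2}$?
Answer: $484$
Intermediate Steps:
$B = -2$ ($B = -2 + 4 \cdot 0 = -2 + 0 = -2$)
$\left(B - 20\right)^{2} = \left(-2 - 20\right)^{2} = \left(-22\right)^{2} = 484$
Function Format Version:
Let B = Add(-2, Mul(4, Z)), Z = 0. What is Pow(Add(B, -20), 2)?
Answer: 484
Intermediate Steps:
B = -2 (B = Add(-2, Mul(4, 0)) = Add(-2, 0) = -2)
Pow(Add(B, -20), 2) = Pow(Add(-2, -20), 2) = Pow(-22, 2) = 484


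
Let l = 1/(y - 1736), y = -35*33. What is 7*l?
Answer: -1/413 ≈ -0.0024213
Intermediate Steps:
y = -1155
l = -1/2891 (l = 1/(-1155 - 1736) = 1/(-2891) = -1/2891 ≈ -0.00034590)
7*l = 7*(-1/2891) = -1/413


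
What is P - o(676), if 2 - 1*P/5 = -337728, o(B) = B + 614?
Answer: 1687360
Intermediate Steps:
o(B) = 614 + B
P = 1688650 (P = 10 - 5*(-337728) = 10 + 1688640 = 1688650)
P - o(676) = 1688650 - (614 + 676) = 1688650 - 1*1290 = 1688650 - 1290 = 1687360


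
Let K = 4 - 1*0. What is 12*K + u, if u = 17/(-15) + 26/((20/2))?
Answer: 742/15 ≈ 49.467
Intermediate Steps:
u = 22/15 (u = 17*(-1/15) + 26/((20*(½))) = -17/15 + 26/10 = -17/15 + 26*(⅒) = -17/15 + 13/5 = 22/15 ≈ 1.4667)
K = 4 (K = 4 + 0 = 4)
12*K + u = 12*4 + 22/15 = 48 + 22/15 = 742/15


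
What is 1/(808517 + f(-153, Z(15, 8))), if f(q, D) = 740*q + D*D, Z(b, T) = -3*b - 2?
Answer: 1/697506 ≈ 1.4337e-6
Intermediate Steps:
Z(b, T) = -2 - 3*b
f(q, D) = D**2 + 740*q (f(q, D) = 740*q + D**2 = D**2 + 740*q)
1/(808517 + f(-153, Z(15, 8))) = 1/(808517 + ((-2 - 3*15)**2 + 740*(-153))) = 1/(808517 + ((-2 - 45)**2 - 113220)) = 1/(808517 + ((-47)**2 - 113220)) = 1/(808517 + (2209 - 113220)) = 1/(808517 - 111011) = 1/697506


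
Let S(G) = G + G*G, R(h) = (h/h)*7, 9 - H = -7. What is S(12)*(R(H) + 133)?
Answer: 21840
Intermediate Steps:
H = 16 (H = 9 - 1*(-7) = 9 + 7 = 16)
R(h) = 7 (R(h) = 1*7 = 7)
S(G) = G + G²
S(12)*(R(H) + 133) = (12*(1 + 12))*(7 + 133) = (12*13)*140 = 156*140 = 21840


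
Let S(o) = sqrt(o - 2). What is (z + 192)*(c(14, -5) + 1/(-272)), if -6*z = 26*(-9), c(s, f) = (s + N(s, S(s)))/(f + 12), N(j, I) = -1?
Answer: 116457/272 ≈ 428.15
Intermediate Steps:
S(o) = sqrt(-2 + o)
c(s, f) = (-1 + s)/(12 + f) (c(s, f) = (s - 1)/(f + 12) = (-1 + s)/(12 + f))
z = 39 (z = -13*(-9)/3 = -1/6*(-234) = 39)
(z + 192)*(c(14, -5) + 1/(-272)) = (39 + 192)*((-1 + 14)/(12 - 5) + 1/(-272)) = 231*(13/7 - 1/272) = 231*(3529/1904) = 116457/272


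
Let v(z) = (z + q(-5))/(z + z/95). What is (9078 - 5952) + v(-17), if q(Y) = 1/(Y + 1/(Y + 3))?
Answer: 18711969/5984 ≈ 3127.0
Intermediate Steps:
q(Y) = 1/(Y + 1/(3 + Y))
v(z) = 95*(-2/11 + z)/(96*z) (v(z) = (z + (3 - 5)/(1 + (-5)² + 3*(-5)))/(z + z/95) = (z - 2/(1 + 25 - 15))/(z + z*(1/95)) = (z - 2/11)/(z + z/95) = (z + (1/11)*(-2))/((96*z/95)) = (z - 2/11)*(95/(96*z)) = (-2/11 + z)*(95/(96*z)) = 95*(-2/11 + z)/(96*z))
(9078 - 5952) + v(-17) = (9078 - 5952) + (95/1056)*(-2 + 11*(-17))/(-17) = 3126 + (95/1056)*(-1/17)*(-2 - 187) = 3126 + (95/1056)*(-1/17)*(-189) = 3126 + 5985/5984 = 18711969/5984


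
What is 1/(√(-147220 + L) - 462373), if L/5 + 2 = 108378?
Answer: -462373/213788396469 - 2*√98665/213788396469 ≈ -2.1657e-6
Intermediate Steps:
L = 541880 (L = -10 + 5*108378 = -10 + 541890 = 541880)
1/(√(-147220 + L) - 462373) = 1/(√(-147220 + 541880) - 462373) = 1/(√394660 - 462373) = 1/(2*√98665 - 462373) = 1/(-462373 + 2*√98665)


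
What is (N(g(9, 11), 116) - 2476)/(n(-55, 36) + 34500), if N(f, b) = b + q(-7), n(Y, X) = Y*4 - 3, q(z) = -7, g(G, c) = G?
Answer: -2367/34277 ≈ -0.069055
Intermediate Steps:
n(Y, X) = -3 + 4*Y (n(Y, X) = 4*Y - 3 = -3 + 4*Y)
N(f, b) = -7 + b (N(f, b) = b - 7 = -7 + b)
(N(g(9, 11), 116) - 2476)/(n(-55, 36) + 34500) = ((-7 + 116) - 2476)/((-3 + 4*(-55)) + 34500) = (109 - 2476)/((-3 - 220) + 34500) = -2367/(-223 + 34500) = -2367/34277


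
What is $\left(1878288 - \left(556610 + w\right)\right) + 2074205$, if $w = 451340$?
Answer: $2944543$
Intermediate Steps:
$\left(1878288 - \left(556610 + w\right)\right) + 2074205 = \left(1878288 - 1007950\right) + 2074205 = 870338 + 2074205 = 2944543$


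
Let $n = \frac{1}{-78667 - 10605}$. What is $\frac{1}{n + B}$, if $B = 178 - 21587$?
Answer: $- \frac{89272}{1911224249} \approx -4.6709 \cdot 10^{-5}$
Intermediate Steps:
$B = -21409$ ($B = 178 - 21587 = -21409$)
$n = - \frac{1}{89272}$ ($n = \frac{1}{-89272} = - \frac{1}{89272} \approx -1.1202 \cdot 10^{-5}$)
$\frac{1}{n + B} = \frac{1}{- \frac{1}{89272} - 21409} = \frac{1}{- \frac{1911224249}{89272}} = - \frac{89272}{1911224249}$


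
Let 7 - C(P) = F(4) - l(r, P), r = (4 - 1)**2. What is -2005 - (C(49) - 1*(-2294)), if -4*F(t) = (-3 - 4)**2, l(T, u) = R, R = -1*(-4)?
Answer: -17289/4 ≈ -4322.3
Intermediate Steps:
R = 4
r = 9 (r = 3**2 = 9)
l(T, u) = 4
F(t) = -49/4 (F(t) = -(-3 - 4)**2/4 = -1/4*(-7)**2 = -1/4*49 = -49/4)
C(P) = 93/4 (C(P) = 7 - (-49/4 - 1*4) = 7 - (-49/4 - 4) = 7 - 1*(-65/4) = 7 + 65/4 = 93/4)
-2005 - (C(49) - 1*(-2294)) = -2005 - (93/4 - 1*(-2294)) = -2005 - (93/4 + 2294) = -2005 - 1*9269/4 = -2005 - 9269/4 = -17289/4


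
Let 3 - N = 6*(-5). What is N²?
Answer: 1089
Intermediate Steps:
N = 33 (N = 3 - 6*(-5) = 3 - 1*(-30) = 3 + 30 = 33)
N² = 33² = 1089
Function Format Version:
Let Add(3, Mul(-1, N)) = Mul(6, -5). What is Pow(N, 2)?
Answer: 1089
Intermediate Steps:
N = 33 (N = Add(3, Mul(-1, Mul(6, -5))) = Add(3, Mul(-1, -30)) = Add(3, 30) = 33)
Pow(N, 2) = Pow(33, 2) = 1089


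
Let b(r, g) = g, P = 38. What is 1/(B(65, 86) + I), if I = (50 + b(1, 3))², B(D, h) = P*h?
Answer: 1/6077 ≈ 0.00016455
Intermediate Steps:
B(D, h) = 38*h
I = 2809 (I = (50 + 3)² = 53² = 2809)
1/(B(65, 86) + I) = 1/(38*86 + 2809) = 1/(3268 + 2809) = 1/6077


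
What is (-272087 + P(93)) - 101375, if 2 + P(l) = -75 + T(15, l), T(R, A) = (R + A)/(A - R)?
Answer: -4855989/13 ≈ -3.7354e+5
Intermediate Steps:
T(R, A) = (A + R)/(A - R)
P(l) = -77 + (15 + l)/(-15 + l) (P(l) = -2 + (-75 + (l + 15)/(l - 1*15)) = -2 + (-75 + (15 + l)/(l - 15)) = -2 + (-75 + (15 + l)/(-15 + l)) = -77 + (15 + l)/(-15 + l))
(-272087 + P(93)) - 101375 = (-272087 + 2*(585 - 38*93)/(-15 + 93)) - 101375 = (-272087 + 2*(585 - 3534)/78) - 101375 = (-272087 + 2*(1/78)*(-2949)) - 101375 = (-272087 - 983/13) - 101375 = -3538114/13 - 101375 = -4855989/13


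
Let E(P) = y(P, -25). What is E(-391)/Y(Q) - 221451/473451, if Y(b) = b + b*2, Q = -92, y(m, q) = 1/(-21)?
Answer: -427685515/914707332 ≈ -0.46757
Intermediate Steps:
y(m, q) = -1/21 (y(m, q) = 1*(-1/21) = -1/21)
Y(b) = 3*b (Y(b) = b + 2*b = 3*b)
E(P) = -1/21
E(-391)/Y(Q) - 221451/473451 = -1/(21*(3*(-92))) - 221451/473451 = -1/21/(-276) - 221451*1/473451 = -1/21*(-1/276) - 73817/157817 = 1/5796 - 73817/157817 = -427685515/914707332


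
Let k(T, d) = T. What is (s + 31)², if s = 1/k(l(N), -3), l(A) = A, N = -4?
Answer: 15129/16 ≈ 945.56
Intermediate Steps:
s = -¼ (s = 1/(-4) = -¼ ≈ -0.25000)
(s + 31)² = (-¼ + 31)² = (123/4)² = 15129/16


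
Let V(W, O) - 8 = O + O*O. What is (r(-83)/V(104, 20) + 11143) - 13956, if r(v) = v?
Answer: -1204047/428 ≈ -2813.2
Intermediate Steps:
V(W, O) = 8 + O + O**2 (V(W, O) = 8 + (O + O*O) = 8 + (O + O**2) = 8 + O + O**2)
(r(-83)/V(104, 20) + 11143) - 13956 = (-83/(8 + 20 + 20**2) + 11143) - 13956 = (-83/(8 + 20 + 400) + 11143) - 13956 = (-83/428 + 11143) - 13956 = 4769121/428 - 13956 = -1204047/428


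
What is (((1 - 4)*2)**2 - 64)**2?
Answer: 784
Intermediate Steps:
(((1 - 4)*2)**2 - 64)**2 = ((-3*2)**2 - 64)**2 = ((-6)**2 - 64)**2 = (36 - 64)**2 = (-28)**2 = 784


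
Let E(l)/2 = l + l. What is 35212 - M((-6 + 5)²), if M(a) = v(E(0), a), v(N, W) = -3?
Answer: 35215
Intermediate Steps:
E(l) = 4*l (E(l) = 2*(l + l) = 2*(2*l) = 4*l)
M(a) = -3
35212 - M((-6 + 5)²) = 35212 - 1*(-3) = 35212 + 3 = 35215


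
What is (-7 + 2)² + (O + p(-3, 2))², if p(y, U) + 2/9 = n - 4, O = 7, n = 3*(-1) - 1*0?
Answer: 2029/81 ≈ 25.049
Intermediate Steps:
n = -3 (n = -3 + 0 = -3)
p(y, U) = -65/9 (p(y, U) = -2/9 + (-3 - 4) = -2/9 - 7 = -65/9)
(-7 + 2)² + (O + p(-3, 2))² = (-7 + 2)² + (7 - 65/9)² = (-5)² + (-2/9)² = 25 + 4/81 = 2029/81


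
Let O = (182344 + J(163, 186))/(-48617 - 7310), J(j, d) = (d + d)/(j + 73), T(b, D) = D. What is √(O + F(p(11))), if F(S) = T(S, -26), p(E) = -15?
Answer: 3*I*√35398522458339/3299693 ≈ 5.4093*I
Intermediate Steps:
J(j, d) = 2*d/(73 + j) (J(j, d) = (2*d)/(73 + j) = 2*d/(73 + j))
F(S) = -26
O = -10758389/3299693 (O = (182344 + 2*186/(73 + 163))/(-48617 - 7310) = (182344 + 2*186/236)/(-55927) = (182344 + 2*186*(1/236))*(-1/55927) = (182344 + 93/59)*(-1/55927) = (10758389/59)*(-1/55927) = -10758389/3299693 ≈ -3.2604)
√(O + F(p(11))) = √(-10758389/3299693 - 26) = √(-96550407/3299693) = 3*I*√35398522458339/3299693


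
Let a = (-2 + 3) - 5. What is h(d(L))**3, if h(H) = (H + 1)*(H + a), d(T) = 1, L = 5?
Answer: -216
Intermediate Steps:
a = -4 (a = 1 - 5 = -4)
h(H) = (1 + H)*(-4 + H) (h(H) = (H + 1)*(H - 4) = (1 + H)*(-4 + H))
h(d(L))**3 = (-4 + 1**2 - 3*1)**3 = (-4 + 1 - 3)**3 = (-6)**3 = -216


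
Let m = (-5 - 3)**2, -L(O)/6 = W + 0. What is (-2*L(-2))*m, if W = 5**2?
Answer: 19200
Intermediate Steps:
W = 25
L(O) = -150 (L(O) = -6*(25 + 0) = -6*25 = -150)
m = 64 (m = (-8)**2 = 64)
(-2*L(-2))*m = -2*(-150)*64 = 300*64 = 19200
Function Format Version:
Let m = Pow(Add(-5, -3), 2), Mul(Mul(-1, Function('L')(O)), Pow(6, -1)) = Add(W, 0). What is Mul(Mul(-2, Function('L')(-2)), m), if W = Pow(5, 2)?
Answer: 19200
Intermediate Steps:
W = 25
Function('L')(O) = -150 (Function('L')(O) = Mul(-6, Add(25, 0)) = Mul(-6, 25) = -150)
m = 64 (m = Pow(-8, 2) = 64)
Mul(Mul(-2, Function('L')(-2)), m) = Mul(Mul(-2, -150), 64) = Mul(300, 64) = 19200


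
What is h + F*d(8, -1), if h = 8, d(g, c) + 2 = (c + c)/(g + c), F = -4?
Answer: 120/7 ≈ 17.143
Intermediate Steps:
d(g, c) = -2 + 2*c/(c + g) (d(g, c) = -2 + (c + c)/(g + c) = -2 + (2*c)/(c + g) = -2 + 2*c/(c + g))
h + F*d(8, -1) = 8 - (-8)*8/(-1 + 8) = 8 - (-8)*8/7 = 8 - 4*(-16/7) = 8 + 64/7 = 120/7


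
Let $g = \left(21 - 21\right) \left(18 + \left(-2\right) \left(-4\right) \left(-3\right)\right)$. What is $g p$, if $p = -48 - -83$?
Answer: $0$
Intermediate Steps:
$p = 35$ ($p = -48 + 83 = 35$)
$g = 0$ ($g = \left(21 - 21\right) \left(18 + 8 \left(-3\right)\right) = 0 \left(18 - 24\right) = 0 \left(-6\right) = 0$)
$g p = 0 \cdot 35 = 0$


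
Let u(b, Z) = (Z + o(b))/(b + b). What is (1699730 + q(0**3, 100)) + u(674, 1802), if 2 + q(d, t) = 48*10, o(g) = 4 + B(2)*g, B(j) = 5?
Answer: 572971390/337 ≈ 1.7002e+6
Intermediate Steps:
o(g) = 4 + 5*g
q(d, t) = 478 (q(d, t) = -2 + 48*10 = -2 + 480 = 478)
u(b, Z) = (4 + Z + 5*b)/(2*b) (u(b, Z) = (Z + (4 + 5*b))/(b + b) = (4 + Z + 5*b)/((2*b)) = (4 + Z + 5*b)*(1/(2*b)) = (4 + Z + 5*b)/(2*b))
(1699730 + q(0**3, 100)) + u(674, 1802) = (1699730 + 478) + (1/2)*(4 + 1802 + 5*674)/674 = 1700208 + (1/2)*(1/674)*(4 + 1802 + 3370) = 1700208 + (1/2)*(1/674)*5176 = 1700208 + 1294/337 = 572971390/337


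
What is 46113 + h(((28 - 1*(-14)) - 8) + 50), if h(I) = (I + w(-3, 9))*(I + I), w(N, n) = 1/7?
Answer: 60249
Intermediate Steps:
w(N, n) = 1/7
h(I) = 2*I*(1/7 + I) (h(I) = (I + 1/7)*(I + I) = (1/7 + I)*(2*I) = 2*I*(1/7 + I))
46113 + h(((28 - 1*(-14)) - 8) + 50) = 46113 + 2*(((28 - 1*(-14)) - 8) + 50)*(1 + 7*(((28 - 1*(-14)) - 8) + 50))/7 = 46113 + 2*(((28 + 14) - 8) + 50)*(1 + 7*(((28 + 14) - 8) + 50))/7 = 46113 + 2*((42 - 8) + 50)*(1 + 7*((42 - 8) + 50))/7 = 46113 + 2*(34 + 50)*(1 + 7*(34 + 50))/7 = 46113 + (2/7)*84*(1 + 7*84) = 46113 + (2/7)*84*(1 + 588) = 46113 + (2/7)*84*589 = 46113 + 14136 = 60249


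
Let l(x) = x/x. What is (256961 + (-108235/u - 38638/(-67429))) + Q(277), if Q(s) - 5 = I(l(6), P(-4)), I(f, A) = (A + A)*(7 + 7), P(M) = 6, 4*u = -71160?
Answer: 61691227542755/239912382 ≈ 2.5714e+5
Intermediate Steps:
u = -17790 (u = (¼)*(-71160) = -17790)
l(x) = 1
I(f, A) = 28*A (I(f, A) = (2*A)*14 = 28*A)
Q(s) = 173 (Q(s) = 5 + 28*6 = 5 + 168 = 173)
(256961 + (-108235/u - 38638/(-67429))) + Q(277) = (256961 + (-108235/(-17790) - 38638/(-67429))) + 173 = (256961 + (-108235*(-1/17790) - 38638*(-1/67429))) + 173 = (256961 + (21647/3558 + 38638/67429)) + 173 = (256961 + 1597109567/239912382) + 173 = 61649722700669/239912382 + 173 = 61691227542755/239912382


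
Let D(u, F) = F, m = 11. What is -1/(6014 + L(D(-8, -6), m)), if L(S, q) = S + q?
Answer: -1/6019 ≈ -0.00016614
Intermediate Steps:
-1/(6014 + L(D(-8, -6), m)) = -1/(6014 + (-6 + 11)) = -1/(6014 + 5) = -1/6019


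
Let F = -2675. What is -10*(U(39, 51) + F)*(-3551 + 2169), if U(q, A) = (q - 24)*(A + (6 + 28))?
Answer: -19348000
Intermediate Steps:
U(q, A) = (-24 + q)*(34 + A) (U(q, A) = (-24 + q)*(A + 34) = (-24 + q)*(34 + A))
-10*(U(39, 51) + F)*(-3551 + 2169) = -10*((-816 - 24*51 + 34*39 + 51*39) - 2675)*(-3551 + 2169) = -10*((-816 - 1224 + 1326 + 1989) - 2675)*(-1382) = -10*(1275 - 2675)*(-1382) = -(-14000)*(-1382) = -10*1934800 = -19348000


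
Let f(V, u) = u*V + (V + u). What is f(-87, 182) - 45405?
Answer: -61144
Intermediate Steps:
f(V, u) = V + u + V*u (f(V, u) = V*u + (V + u) = V + u + V*u)
f(-87, 182) - 45405 = (-87 + 182 - 87*182) - 45405 = (-87 + 182 - 15834) - 45405 = -15739 - 45405 = -61144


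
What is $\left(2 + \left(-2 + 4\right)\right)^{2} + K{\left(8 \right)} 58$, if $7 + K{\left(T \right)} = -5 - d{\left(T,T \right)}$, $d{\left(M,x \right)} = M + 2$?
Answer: $-1260$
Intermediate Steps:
$d{\left(M,x \right)} = 2 + M$
$K{\left(T \right)} = -14 - T$ ($K{\left(T \right)} = -7 - \left(7 + T\right) = -14 - T$)
$\left(2 + \left(-2 + 4\right)\right)^{2} + K{\left(8 \right)} 58 = \left(2 + \left(-2 + 4\right)\right)^{2} + \left(-14 - 8\right) 58 = \left(2 + 2\right)^{2} + \left(-14 - 8\right) 58 = 4^{2} - 1276 = 16 - 1276 = -1260$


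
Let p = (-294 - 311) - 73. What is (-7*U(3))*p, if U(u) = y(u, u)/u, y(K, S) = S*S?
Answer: 14238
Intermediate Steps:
y(K, S) = S²
U(u) = u (U(u) = u²/u = u)
p = -678 (p = -605 - 73 = -678)
(-7*U(3))*p = -7*3*(-678) = -21*(-678) = 14238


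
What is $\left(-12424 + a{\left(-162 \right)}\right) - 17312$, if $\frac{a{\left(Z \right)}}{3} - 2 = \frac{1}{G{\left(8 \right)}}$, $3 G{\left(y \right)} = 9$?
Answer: $-29729$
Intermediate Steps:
$G{\left(y \right)} = 3$ ($G{\left(y \right)} = \frac{1}{3} \cdot 9 = 3$)
$a{\left(Z \right)} = 7$ ($a{\left(Z \right)} = 6 + \frac{3}{3} = 6 + 3 \cdot \frac{1}{3} = 6 + 1 = 7$)
$\left(-12424 + a{\left(-162 \right)}\right) - 17312 = \left(-12424 + 7\right) - 17312 = -12417 - 17312 = -29729$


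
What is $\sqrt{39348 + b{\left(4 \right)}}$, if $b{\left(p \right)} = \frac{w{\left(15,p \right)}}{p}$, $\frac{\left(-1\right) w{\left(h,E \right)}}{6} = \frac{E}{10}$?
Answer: $\frac{\sqrt{983685}}{5} \approx 198.36$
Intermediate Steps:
$w{\left(h,E \right)} = - \frac{3 E}{5}$ ($w{\left(h,E \right)} = - 6 \frac{E}{10} = - \frac{3 E}{5}$)
$b{\left(p \right)} = - \frac{3}{5}$ ($b{\left(p \right)} = \frac{\left(- \frac{3}{5}\right) p}{p} = - \frac{3}{5}$)
$\sqrt{39348 + b{\left(4 \right)}} = \sqrt{39348 - \frac{3}{5}} = \sqrt{\frac{196737}{5}} = \frac{\sqrt{983685}}{5}$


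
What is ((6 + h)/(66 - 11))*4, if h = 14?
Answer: 16/11 ≈ 1.4545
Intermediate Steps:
((6 + h)/(66 - 11))*4 = ((6 + 14)/(66 - 11))*4 = (20/55)*4 = (20*(1/55))*4 = (4/11)*4 = 16/11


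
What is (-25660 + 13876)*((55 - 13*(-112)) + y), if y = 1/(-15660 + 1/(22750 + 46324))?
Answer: -19260321994502520/1081698839 ≈ -1.7806e+7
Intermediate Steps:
y = -69074/1081698839 (y = 1/(-15660 + 1/69074) = 1/(-1081698839/69074) = -69074/1081698839 ≈ -6.3857e-5)
(-25660 + 13876)*((55 - 13*(-112)) + y) = (-25660 + 13876)*((55 - 13*(-112)) - 69074/1081698839) = -11784*((55 + 1456) - 69074/1081698839) = -11784*(1511 - 69074/1081698839) = -11784*1634446876655/1081698839 = -19260321994502520/1081698839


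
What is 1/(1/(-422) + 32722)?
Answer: 422/13808683 ≈ 3.0560e-5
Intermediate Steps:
1/(1/(-422) + 32722) = 1/(-1/422 + 32722) = 1/(13808683/422) = 422/13808683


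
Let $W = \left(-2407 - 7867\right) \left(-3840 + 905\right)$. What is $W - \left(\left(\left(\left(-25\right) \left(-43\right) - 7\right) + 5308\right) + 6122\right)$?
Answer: $30141692$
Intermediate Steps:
$W = 30154190$ ($W = \left(-10274\right) \left(-2935\right) = 30154190$)
$W - \left(\left(\left(\left(-25\right) \left(-43\right) - 7\right) + 5308\right) + 6122\right) = 30154190 - \left(\left(\left(\left(-25\right) \left(-43\right) - 7\right) + 5308\right) + 6122\right) = 30154190 - \left(\left(\left(1075 - 7\right) + 5308\right) + 6122\right) = 30154190 - \left(\left(1068 + 5308\right) + 6122\right) = 30154190 - \left(6376 + 6122\right) = 30154190 - 12498 = 30141692$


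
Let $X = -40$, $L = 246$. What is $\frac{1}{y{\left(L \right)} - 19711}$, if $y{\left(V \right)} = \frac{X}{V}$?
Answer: $- \frac{123}{2424473} \approx -5.0733 \cdot 10^{-5}$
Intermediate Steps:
$y{\left(V \right)} = - \frac{40}{V}$
$\frac{1}{y{\left(L \right)} - 19711} = \frac{1}{- \frac{40}{246} - 19711} = \frac{1}{\left(-40\right) \frac{1}{246} - 19711} = \frac{1}{- \frac{20}{123} - 19711} = \frac{1}{- \frac{2424473}{123}} = - \frac{123}{2424473}$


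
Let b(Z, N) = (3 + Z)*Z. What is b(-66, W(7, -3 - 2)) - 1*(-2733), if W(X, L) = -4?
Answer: 6891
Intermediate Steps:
b(Z, N) = Z*(3 + Z)
b(-66, W(7, -3 - 2)) - 1*(-2733) = -66*(3 - 66) - 1*(-2733) = -66*(-63) + 2733 = 4158 + 2733 = 6891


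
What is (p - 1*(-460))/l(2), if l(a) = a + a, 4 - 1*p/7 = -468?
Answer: 941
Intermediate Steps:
p = 3304 (p = 28 - 7*(-468) = 28 + 3276 = 3304)
l(a) = 2*a
(p - 1*(-460))/l(2) = (3304 - 1*(-460))/((2*2)) = (3304 + 460)/4 = 3764*(1/4) = 941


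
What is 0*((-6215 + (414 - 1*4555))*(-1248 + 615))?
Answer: 0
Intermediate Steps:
0*((-6215 + (414 - 1*4555))*(-1248 + 615)) = 0*((-6215 + (414 - 4555))*(-633)) = 0*((-6215 - 4141)*(-633)) = 0*(-10356*(-633)) = 0*6555348 = 0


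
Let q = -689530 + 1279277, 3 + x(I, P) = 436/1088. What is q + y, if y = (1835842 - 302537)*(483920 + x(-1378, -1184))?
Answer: 201822248287749/272 ≈ 7.4199e+11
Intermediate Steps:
x(I, P) = -707/272 (x(I, P) = -3 + 436/1088 = -3 + 436*(1/1088) = -3 + 109/272 = -707/272)
y = 201822087876565/272 (y = (1835842 - 302537)*(483920 - 707/272) = 1533305*(131625533/272) = 201822087876565/272 ≈ 7.4199e+11)
q = 589747
q + y = 589747 + 201822087876565/272 = 201822248287749/272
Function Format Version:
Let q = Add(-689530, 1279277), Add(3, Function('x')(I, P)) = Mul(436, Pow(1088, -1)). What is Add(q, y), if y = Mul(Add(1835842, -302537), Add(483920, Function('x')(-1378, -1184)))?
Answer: Rational(201822248287749, 272) ≈ 7.4199e+11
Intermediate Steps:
Function('x')(I, P) = Rational(-707, 272) (Function('x')(I, P) = Add(-3, Mul(436, Pow(1088, -1))) = Add(-3, Mul(436, Rational(1, 1088))) = Add(-3, Rational(109, 272)) = Rational(-707, 272))
y = Rational(201822087876565, 272) (y = Mul(Add(1835842, -302537), Add(483920, Rational(-707, 272))) = Mul(1533305, Rational(131625533, 272)) = Rational(201822087876565, 272) ≈ 7.4199e+11)
q = 589747
Add(q, y) = Add(589747, Rational(201822087876565, 272)) = Rational(201822248287749, 272)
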